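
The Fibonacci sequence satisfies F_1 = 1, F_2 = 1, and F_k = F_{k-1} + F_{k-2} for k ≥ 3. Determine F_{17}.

1597

Iterating the recurrence up to F_{9} = 34 and F_{8} = 21:
F_{10} = F_{9} + F_{8} = 34 + 21 = 55
F_{11} = F_{10} + F_{9} = 55 + 34 = 89
F_{12} = F_{11} + F_{10} = 89 + 55 = 144
F_{13} = F_{12} + F_{11} = 144 + 89 = 233
F_{14} = F_{13} + F_{12} = 233 + 144 = 377
F_{15} = F_{14} + F_{13} = 377 + 233 = 610
F_{16} = F_{15} + F_{14} = 610 + 377 = 987
F_{17} = F_{16} + F_{15} = 987 + 610 = 1597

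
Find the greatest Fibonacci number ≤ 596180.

514229 ≤ 596180 < 832040, so the largest Fibonacci number not exceeding 596180 is 514229.

514229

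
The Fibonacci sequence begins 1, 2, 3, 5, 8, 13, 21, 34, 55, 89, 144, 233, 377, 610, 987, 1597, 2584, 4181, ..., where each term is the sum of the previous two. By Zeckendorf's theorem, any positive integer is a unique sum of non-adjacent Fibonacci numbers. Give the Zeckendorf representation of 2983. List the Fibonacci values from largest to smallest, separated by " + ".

2584 + 377 + 21 + 1

take 2584 (≤ 2983); 2983 − 2584 = 399
take 377 (≤ 399); 399 − 377 = 22
take 21 (≤ 22); 22 − 21 = 1
take 1 (≤ 1); 1 − 1 = 0
So 2983 = 2584 + 377 + 21 + 1, with no two terms consecutive in the sequence.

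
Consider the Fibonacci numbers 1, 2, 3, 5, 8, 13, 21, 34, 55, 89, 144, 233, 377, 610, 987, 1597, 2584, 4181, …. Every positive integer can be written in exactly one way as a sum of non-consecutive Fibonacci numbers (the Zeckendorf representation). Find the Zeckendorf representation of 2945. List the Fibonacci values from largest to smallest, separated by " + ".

2584 + 233 + 89 + 34 + 5

subtract 2584 from 2945: 361 remains
subtract 233 from 361: 128 remains
subtract 89 from 128: 39 remains
subtract 34 from 39: 5 remains
subtract 5 from 5: 0 remains
So 2945 = 2584 + 233 + 89 + 34 + 5, with no two terms consecutive in the sequence.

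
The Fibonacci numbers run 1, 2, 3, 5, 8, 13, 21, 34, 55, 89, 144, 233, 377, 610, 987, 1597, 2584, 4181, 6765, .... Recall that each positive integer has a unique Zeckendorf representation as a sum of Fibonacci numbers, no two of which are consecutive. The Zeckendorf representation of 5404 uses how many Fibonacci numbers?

4

Greedy algorithm:
5404: greatest Fibonacci not exceeding it is 4181, leaving 1223
1223: greatest Fibonacci not exceeding it is 987, leaving 236
236: greatest Fibonacci not exceeding it is 233, leaving 3
3: greatest Fibonacci not exceeding it is 3, leaving 0
5404 = 4181 + 987 + 233 + 3, which has 4 terms.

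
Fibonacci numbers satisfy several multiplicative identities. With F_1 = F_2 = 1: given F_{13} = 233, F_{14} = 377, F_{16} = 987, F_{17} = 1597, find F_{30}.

By the addition formula F_{m+n} = F_m F_{n+1} + F_{m−1} F_n with m=14, n=16: F_{30} = 377·1597 + 233·987 = 602069 + 229971 = 832040.

832040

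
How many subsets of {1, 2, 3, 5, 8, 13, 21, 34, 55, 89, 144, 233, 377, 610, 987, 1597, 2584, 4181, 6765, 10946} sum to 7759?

17

7759 = 6765+987+5+2 = 6765+610+377+5+2 = 4181+2584+987+5+2 = … (14 more), for 17 in all.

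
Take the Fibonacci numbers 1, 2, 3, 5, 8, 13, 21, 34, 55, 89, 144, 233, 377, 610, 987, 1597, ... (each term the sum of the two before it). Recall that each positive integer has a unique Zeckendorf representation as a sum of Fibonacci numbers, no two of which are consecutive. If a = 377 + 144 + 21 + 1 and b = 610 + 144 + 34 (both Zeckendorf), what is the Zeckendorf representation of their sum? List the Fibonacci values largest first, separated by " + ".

The two numbers are 543 and 788, so their sum is 1331.
987 ≤ 1331 < 1597, so take 987; remainder 344
233 ≤ 344 < 377, so take 233; remainder 111
89 ≤ 111 < 144, so take 89; remainder 22
21 ≤ 22 < 34, so take 21; remainder 1
1 ≤ 1 < 2, so take 1; remainder 0

987 + 233 + 89 + 21 + 1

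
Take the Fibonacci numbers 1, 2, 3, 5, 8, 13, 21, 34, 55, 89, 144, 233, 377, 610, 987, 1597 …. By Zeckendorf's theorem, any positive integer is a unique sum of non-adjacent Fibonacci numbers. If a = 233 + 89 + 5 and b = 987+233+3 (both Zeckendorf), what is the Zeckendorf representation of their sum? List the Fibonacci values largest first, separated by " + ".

987 + 377 + 144 + 34 + 8

The two numbers are 327 and 1223, so their sum is 1550.
1550 − 987 = 563
563 − 377 = 186
186 − 144 = 42
42 − 34 = 8
8 − 8 = 0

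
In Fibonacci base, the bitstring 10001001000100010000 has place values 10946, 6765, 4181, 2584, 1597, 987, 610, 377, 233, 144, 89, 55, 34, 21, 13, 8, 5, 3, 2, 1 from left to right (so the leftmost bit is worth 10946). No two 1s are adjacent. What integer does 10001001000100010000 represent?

Summing the place values of the 1 bits: 10946 + 1597 + 377 + 55 + 8 = 12983.

12983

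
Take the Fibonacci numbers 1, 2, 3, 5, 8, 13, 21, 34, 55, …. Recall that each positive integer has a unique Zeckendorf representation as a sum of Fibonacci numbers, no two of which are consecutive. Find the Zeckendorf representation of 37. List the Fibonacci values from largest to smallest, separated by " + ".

34 + 3

largest Fibonacci ≤ 37 is 34; 37 − 34 = 3
largest Fibonacci ≤ 3 is 3; 3 − 3 = 0
So 37 = 34 + 3, with no two terms consecutive in the sequence.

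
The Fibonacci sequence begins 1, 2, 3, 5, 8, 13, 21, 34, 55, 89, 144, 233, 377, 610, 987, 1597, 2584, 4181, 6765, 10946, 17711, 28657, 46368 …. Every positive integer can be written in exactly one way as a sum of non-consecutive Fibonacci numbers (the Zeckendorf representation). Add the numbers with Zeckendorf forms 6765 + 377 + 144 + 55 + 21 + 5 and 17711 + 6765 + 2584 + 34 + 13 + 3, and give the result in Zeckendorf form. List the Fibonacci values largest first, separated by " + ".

28657 + 4181 + 1597 + 34 + 8

The two numbers are 7367 and 27110, so their sum is 34477.
Greedily peel off the largest Fibonacci term at each step:
34477: greatest Fibonacci not exceeding it is 28657, leaving 5820
5820: greatest Fibonacci not exceeding it is 4181, leaving 1639
1639: greatest Fibonacci not exceeding it is 1597, leaving 42
42: greatest Fibonacci not exceeding it is 34, leaving 8
8: greatest Fibonacci not exceeding it is 8, leaving 0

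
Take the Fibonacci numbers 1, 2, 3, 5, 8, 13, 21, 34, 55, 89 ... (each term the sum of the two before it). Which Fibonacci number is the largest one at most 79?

55

55 ≤ 79 < 89, so the largest Fibonacci number not exceeding 79 is 55.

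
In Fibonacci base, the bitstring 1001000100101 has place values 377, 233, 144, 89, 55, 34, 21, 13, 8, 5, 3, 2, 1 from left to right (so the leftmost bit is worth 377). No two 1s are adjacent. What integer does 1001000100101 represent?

Summing the place values of the 1 bits: 377 + 89 + 13 + 3 + 1 = 483.

483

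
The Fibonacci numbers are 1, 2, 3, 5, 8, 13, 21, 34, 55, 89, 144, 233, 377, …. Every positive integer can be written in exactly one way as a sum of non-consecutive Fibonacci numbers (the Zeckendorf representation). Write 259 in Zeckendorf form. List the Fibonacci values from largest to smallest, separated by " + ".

233 + 21 + 5

Greedily peel off the largest Fibonacci term at each step:
subtract 233 from 259: 26 remains
subtract 21 from 26: 5 remains
subtract 5 from 5: 0 remains
So 259 = 233 + 21 + 5, with no two terms consecutive in the sequence.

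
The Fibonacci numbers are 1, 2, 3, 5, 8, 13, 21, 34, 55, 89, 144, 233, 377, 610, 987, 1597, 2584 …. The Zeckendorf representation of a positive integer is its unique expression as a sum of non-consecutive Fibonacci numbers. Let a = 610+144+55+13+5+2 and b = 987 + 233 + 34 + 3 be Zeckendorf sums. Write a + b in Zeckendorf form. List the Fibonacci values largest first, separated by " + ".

The two numbers are 829 and 1257, so their sum is 2086.
Greedily peel off the largest Fibonacci term at each step:
take 1597 (≤ 2086); 2086 − 1597 = 489
take 377 (≤ 489); 489 − 377 = 112
take 89 (≤ 112); 112 − 89 = 23
take 21 (≤ 23); 23 − 21 = 2
take 2 (≤ 2); 2 − 2 = 0

1597 + 377 + 89 + 21 + 2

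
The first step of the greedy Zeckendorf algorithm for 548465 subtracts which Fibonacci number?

514229

514229 ≤ 548465 < 832040, so the largest Fibonacci number not exceeding 548465 is 514229.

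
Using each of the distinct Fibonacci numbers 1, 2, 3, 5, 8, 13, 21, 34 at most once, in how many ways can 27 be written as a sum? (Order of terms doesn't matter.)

Each representation comes from the Zeckendorf form by replacing some F_k with F_{k−1} + F_{k−2} where possible.
27 = 21+5+1 = 21+3+2+1 = 13+8+5+1 = … (1 more), for 4 in all.

4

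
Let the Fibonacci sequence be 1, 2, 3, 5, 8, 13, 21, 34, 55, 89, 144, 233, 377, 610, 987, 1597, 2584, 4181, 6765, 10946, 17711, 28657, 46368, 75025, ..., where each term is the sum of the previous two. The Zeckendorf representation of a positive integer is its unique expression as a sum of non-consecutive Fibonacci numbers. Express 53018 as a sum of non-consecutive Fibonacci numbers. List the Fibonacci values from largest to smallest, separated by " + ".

46368 + 4181 + 1597 + 610 + 233 + 21 + 8

take 46368 (≤ 53018); 53018 − 46368 = 6650
take 4181 (≤ 6650); 6650 − 4181 = 2469
take 1597 (≤ 2469); 2469 − 1597 = 872
take 610 (≤ 872); 872 − 610 = 262
take 233 (≤ 262); 262 − 233 = 29
take 21 (≤ 29); 29 − 21 = 8
take 8 (≤ 8); 8 − 8 = 0
So 53018 = 46368 + 4181 + 1597 + 610 + 233 + 21 + 8, with no two terms consecutive in the sequence.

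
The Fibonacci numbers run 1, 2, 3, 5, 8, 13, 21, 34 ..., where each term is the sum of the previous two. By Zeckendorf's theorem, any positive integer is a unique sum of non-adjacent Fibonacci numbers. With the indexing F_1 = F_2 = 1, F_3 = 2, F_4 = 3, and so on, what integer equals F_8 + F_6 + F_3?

31

F_8 + F_6 + F_3 = 21 + 8 + 2 = 31.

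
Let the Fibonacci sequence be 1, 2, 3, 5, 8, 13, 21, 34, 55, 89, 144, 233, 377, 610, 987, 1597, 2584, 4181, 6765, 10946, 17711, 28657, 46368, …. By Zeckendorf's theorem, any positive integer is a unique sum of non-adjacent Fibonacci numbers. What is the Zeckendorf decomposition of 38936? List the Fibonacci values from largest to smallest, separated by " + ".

28657 + 6765 + 2584 + 610 + 233 + 55 + 21 + 8 + 3

Greedily peel off the largest Fibonacci term at each step:
take 28657 (≤ 38936); 38936 − 28657 = 10279
take 6765 (≤ 10279); 10279 − 6765 = 3514
take 2584 (≤ 3514); 3514 − 2584 = 930
take 610 (≤ 930); 930 − 610 = 320
take 233 (≤ 320); 320 − 233 = 87
take 55 (≤ 87); 87 − 55 = 32
take 21 (≤ 32); 32 − 21 = 11
take 8 (≤ 11); 11 − 8 = 3
take 3 (≤ 3); 3 − 3 = 0
So 38936 = 28657 + 6765 + 2584 + 610 + 233 + 55 + 21 + 8 + 3, with no two terms consecutive in the sequence.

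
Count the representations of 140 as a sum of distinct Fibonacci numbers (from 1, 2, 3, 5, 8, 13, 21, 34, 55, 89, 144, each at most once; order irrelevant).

Starting from the Zeckendorf form and repeatedly splitting a term F_k into F_{k−1} + F_{k−2} (when neither is already used) reaches every representation.
140 = 89+34+13+3+1 = 89+34+8+5+3+1 = 89+21+13+8+5+3+1 = 55+34+21+13+8+5+3+1 — 4 representations.

4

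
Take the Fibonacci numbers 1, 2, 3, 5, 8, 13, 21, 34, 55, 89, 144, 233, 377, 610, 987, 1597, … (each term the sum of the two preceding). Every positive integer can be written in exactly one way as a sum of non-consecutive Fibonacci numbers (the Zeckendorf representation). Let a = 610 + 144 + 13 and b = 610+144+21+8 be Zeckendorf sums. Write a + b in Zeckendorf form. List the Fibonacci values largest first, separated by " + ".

The two numbers are 767 and 783, so their sum is 1550.
Greedy algorithm:
1550: greatest Fibonacci not exceeding it is 987, leaving 563
563: greatest Fibonacci not exceeding it is 377, leaving 186
186: greatest Fibonacci not exceeding it is 144, leaving 42
42: greatest Fibonacci not exceeding it is 34, leaving 8
8: greatest Fibonacci not exceeding it is 8, leaving 0

987 + 377 + 144 + 34 + 8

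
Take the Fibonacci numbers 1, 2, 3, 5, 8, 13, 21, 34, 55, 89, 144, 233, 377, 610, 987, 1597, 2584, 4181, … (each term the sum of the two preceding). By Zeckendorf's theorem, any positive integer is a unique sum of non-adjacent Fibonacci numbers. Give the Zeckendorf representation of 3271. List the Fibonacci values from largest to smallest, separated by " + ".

Greedily peel off the largest Fibonacci term at each step:
subtract 2584 from 3271: 687 remains
subtract 610 from 687: 77 remains
subtract 55 from 77: 22 remains
subtract 21 from 22: 1 remains
subtract 1 from 1: 0 remains
So 3271 = 2584 + 610 + 55 + 21 + 1, with no two terms consecutive in the sequence.

2584 + 610 + 55 + 21 + 1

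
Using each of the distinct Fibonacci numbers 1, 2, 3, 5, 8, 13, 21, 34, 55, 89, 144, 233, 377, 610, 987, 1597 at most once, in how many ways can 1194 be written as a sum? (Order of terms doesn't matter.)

Starting from the Zeckendorf form and repeatedly splitting a term F_k into F_{k−1} + F_{k−2} (when neither is already used) reaches every representation.
1194 = 987+144+55+8 = 987+144+55+5+3 = 987+144+34+21+8 = 987+144+55+5+2+1 = … (27 more), for 31 in all.

31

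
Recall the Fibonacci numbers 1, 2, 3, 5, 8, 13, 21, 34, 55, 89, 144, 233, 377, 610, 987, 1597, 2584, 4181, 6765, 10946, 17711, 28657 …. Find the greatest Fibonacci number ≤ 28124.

17711

17711 ≤ 28124 < 28657, so the largest Fibonacci number not exceeding 28124 is 17711.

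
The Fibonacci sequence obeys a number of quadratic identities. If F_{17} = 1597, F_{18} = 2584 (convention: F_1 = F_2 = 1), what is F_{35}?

By the addition formula F_{m+n} = F_m F_{n+1} + F_{m−1} F_n with m=18, n=17: F_{35} = 2584·2584 + 1597·1597 = 6677056 + 2550409 = 9227465.

9227465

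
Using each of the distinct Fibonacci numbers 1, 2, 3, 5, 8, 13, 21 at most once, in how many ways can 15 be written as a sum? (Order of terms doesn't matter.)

2

Starting from the Zeckendorf form and repeatedly splitting a term F_k into F_{k−1} + F_{k−2} (when neither is already used) reaches every representation.
15 = 13+2 = 8+5+2 — 2 representations.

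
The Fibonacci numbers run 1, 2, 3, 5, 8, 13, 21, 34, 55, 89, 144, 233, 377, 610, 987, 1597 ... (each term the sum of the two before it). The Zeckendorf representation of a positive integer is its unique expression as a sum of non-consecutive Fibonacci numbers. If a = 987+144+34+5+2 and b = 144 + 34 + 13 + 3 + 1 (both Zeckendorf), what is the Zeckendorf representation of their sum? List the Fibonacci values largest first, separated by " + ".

987 + 377 + 3

The two numbers are 1172 and 195, so their sum is 1367.
1367 − 987 = 380
380 − 377 = 3
3 − 3 = 0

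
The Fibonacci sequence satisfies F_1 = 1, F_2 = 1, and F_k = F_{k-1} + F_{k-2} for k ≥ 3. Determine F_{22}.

Iterating the recurrence up to F_{15} = 610 and F_{14} = 377:
F_{16} = F_{15} + F_{14} = 610 + 377 = 987
F_{17} = F_{16} + F_{15} = 987 + 610 = 1597
F_{18} = F_{17} + F_{16} = 1597 + 987 = 2584
F_{19} = F_{18} + F_{17} = 2584 + 1597 = 4181
F_{20} = F_{19} + F_{18} = 4181 + 2584 = 6765
F_{21} = F_{20} + F_{19} = 6765 + 4181 = 10946
F_{22} = F_{21} + F_{20} = 10946 + 6765 = 17711

17711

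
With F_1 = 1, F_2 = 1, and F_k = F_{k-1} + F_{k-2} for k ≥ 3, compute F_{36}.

14930352

Iterating the recurrence up to F_{28} = 317811 and F_{27} = 196418:
F_{29} = F_{28} + F_{27} = 317811 + 196418 = 514229
F_{30} = F_{29} + F_{28} = 514229 + 317811 = 832040
F_{31} = F_{30} + F_{29} = 832040 + 514229 = 1346269
F_{32} = F_{31} + F_{30} = 1346269 + 832040 = 2178309
F_{33} = F_{32} + F_{31} = 2178309 + 1346269 = 3524578
F_{34} = F_{33} + F_{32} = 3524578 + 2178309 = 5702887
F_{35} = F_{34} + F_{33} = 5702887 + 3524578 = 9227465
F_{36} = F_{35} + F_{34} = 9227465 + 5702887 = 14930352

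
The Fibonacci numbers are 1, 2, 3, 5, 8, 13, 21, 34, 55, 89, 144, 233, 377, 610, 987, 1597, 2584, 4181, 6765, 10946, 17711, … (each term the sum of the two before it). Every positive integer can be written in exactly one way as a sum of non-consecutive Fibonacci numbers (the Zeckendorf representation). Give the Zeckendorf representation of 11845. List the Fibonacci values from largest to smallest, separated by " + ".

10946 + 610 + 233 + 55 + 1

Greedily peel off the largest Fibonacci term at each step:
11845: greatest Fibonacci not exceeding it is 10946, leaving 899
899: greatest Fibonacci not exceeding it is 610, leaving 289
289: greatest Fibonacci not exceeding it is 233, leaving 56
56: greatest Fibonacci not exceeding it is 55, leaving 1
1: greatest Fibonacci not exceeding it is 1, leaving 0
So 11845 = 10946 + 610 + 233 + 55 + 1, with no two terms consecutive in the sequence.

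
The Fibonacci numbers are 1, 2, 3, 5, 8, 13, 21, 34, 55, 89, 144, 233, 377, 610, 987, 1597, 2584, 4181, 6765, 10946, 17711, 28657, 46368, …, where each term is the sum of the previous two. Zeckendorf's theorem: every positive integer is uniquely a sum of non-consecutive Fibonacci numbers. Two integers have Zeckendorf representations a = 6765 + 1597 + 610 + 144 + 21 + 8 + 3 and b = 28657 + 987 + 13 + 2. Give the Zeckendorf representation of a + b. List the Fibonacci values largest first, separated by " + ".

The two numbers are 9148 and 29659, so their sum is 38807.
Greedily peel off the largest Fibonacci term at each step:
38807: greatest Fibonacci not exceeding it is 28657, leaving 10150
10150: greatest Fibonacci not exceeding it is 6765, leaving 3385
3385: greatest Fibonacci not exceeding it is 2584, leaving 801
801: greatest Fibonacci not exceeding it is 610, leaving 191
191: greatest Fibonacci not exceeding it is 144, leaving 47
47: greatest Fibonacci not exceeding it is 34, leaving 13
13: greatest Fibonacci not exceeding it is 13, leaving 0

28657 + 6765 + 2584 + 610 + 144 + 34 + 13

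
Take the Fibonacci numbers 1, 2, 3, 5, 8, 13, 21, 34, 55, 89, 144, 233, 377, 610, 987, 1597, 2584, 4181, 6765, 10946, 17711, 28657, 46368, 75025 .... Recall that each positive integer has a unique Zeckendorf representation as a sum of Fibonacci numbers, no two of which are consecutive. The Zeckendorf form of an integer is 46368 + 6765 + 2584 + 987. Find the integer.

46368 + 6765 + 2584 + 987 = 56704.

56704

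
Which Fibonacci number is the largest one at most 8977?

6765 ≤ 8977 < 10946, so the largest Fibonacci number not exceeding 8977 is 6765.

6765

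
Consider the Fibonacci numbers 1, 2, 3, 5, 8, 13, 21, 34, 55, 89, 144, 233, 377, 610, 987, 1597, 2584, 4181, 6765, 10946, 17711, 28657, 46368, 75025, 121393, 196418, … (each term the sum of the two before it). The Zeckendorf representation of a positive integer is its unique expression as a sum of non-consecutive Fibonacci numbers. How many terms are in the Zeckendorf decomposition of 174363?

Greedy algorithm:
subtract 121393 from 174363: 52970 remains
subtract 46368 from 52970: 6602 remains
subtract 4181 from 6602: 2421 remains
subtract 1597 from 2421: 824 remains
subtract 610 from 824: 214 remains
subtract 144 from 214: 70 remains
subtract 55 from 70: 15 remains
subtract 13 from 15: 2 remains
subtract 2 from 2: 0 remains
174363 = 121393 + 46368 + 4181 + 1597 + 610 + 144 + 55 + 13 + 2, which has 9 terms.

9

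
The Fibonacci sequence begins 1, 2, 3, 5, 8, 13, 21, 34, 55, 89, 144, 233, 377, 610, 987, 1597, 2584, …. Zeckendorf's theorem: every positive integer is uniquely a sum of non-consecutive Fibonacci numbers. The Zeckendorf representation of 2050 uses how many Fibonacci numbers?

Repeatedly subtract the largest Fibonacci number that fits:
1597 ≤ 2050 < 2584, so take 1597; remainder 453
377 ≤ 453 < 610, so take 377; remainder 76
55 ≤ 76 < 89, so take 55; remainder 21
21 ≤ 21 < 34, so take 21; remainder 0
2050 = 1597 + 377 + 55 + 21, which has 4 terms.

4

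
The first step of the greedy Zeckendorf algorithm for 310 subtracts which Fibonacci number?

233

233 ≤ 310 < 377, so the largest Fibonacci number not exceeding 310 is 233.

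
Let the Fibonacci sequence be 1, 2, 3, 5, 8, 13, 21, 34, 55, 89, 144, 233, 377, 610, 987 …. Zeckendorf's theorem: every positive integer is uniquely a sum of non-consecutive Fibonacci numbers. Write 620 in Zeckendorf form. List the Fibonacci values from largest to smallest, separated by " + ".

620 − 610 = 10
10 − 8 = 2
2 − 2 = 0
So 620 = 610 + 8 + 2, with no two terms consecutive in the sequence.

610 + 8 + 2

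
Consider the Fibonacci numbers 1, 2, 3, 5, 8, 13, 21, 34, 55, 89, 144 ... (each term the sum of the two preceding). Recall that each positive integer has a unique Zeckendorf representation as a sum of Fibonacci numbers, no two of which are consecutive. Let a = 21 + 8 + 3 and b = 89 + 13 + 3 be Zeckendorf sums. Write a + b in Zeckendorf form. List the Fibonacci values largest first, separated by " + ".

The two numbers are 32 and 105, so their sum is 137.
Repeatedly subtract the largest Fibonacci number that fits:
89 ≤ 137 < 144, so take 89; remainder 48
34 ≤ 48 < 55, so take 34; remainder 14
13 ≤ 14 < 21, so take 13; remainder 1
1 ≤ 1 < 2, so take 1; remainder 0

89 + 34 + 13 + 1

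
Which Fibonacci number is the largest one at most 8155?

6765

6765 ≤ 8155 < 10946, so the largest Fibonacci number not exceeding 8155 is 6765.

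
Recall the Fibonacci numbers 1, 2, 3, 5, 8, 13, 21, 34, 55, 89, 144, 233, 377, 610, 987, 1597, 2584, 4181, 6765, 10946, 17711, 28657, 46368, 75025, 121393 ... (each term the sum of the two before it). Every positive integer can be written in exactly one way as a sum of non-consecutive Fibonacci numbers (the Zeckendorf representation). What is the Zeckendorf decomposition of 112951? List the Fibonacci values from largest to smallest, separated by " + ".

75025 + 28657 + 6765 + 1597 + 610 + 233 + 55 + 8 + 1

75025 ≤ 112951 < 121393, so take 75025; remainder 37926
28657 ≤ 37926 < 46368, so take 28657; remainder 9269
6765 ≤ 9269 < 10946, so take 6765; remainder 2504
1597 ≤ 2504 < 2584, so take 1597; remainder 907
610 ≤ 907 < 987, so take 610; remainder 297
233 ≤ 297 < 377, so take 233; remainder 64
55 ≤ 64 < 89, so take 55; remainder 9
8 ≤ 9 < 13, so take 8; remainder 1
1 ≤ 1 < 2, so take 1; remainder 0
So 112951 = 75025 + 28657 + 6765 + 1597 + 610 + 233 + 55 + 8 + 1, with no two terms consecutive in the sequence.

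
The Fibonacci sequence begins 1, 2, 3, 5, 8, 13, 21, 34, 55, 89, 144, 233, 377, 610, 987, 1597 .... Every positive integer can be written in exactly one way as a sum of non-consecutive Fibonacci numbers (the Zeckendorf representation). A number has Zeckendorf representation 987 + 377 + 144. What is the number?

1508

987 + 377 + 144 = 1508.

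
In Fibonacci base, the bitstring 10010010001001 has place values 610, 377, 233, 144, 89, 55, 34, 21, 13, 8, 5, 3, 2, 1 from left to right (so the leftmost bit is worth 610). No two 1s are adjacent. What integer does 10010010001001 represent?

794

Summing the place values of the 1 bits: 610 + 144 + 34 + 5 + 1 = 794.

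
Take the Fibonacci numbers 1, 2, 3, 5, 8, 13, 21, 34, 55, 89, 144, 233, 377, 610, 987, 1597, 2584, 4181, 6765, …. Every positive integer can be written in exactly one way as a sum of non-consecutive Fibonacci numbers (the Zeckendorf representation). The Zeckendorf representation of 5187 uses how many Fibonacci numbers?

5

Greedy algorithm:
5187: greatest Fibonacci not exceeding it is 4181, leaving 1006
1006: greatest Fibonacci not exceeding it is 987, leaving 19
19: greatest Fibonacci not exceeding it is 13, leaving 6
6: greatest Fibonacci not exceeding it is 5, leaving 1
1: greatest Fibonacci not exceeding it is 1, leaving 0
5187 = 4181 + 987 + 13 + 5 + 1, which has 5 terms.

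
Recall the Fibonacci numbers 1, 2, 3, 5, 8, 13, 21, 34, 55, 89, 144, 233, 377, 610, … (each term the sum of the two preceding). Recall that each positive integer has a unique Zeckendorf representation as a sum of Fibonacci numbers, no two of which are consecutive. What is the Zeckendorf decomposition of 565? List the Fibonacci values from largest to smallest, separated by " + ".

377 + 144 + 34 + 8 + 2

take 377 (≤ 565); 565 − 377 = 188
take 144 (≤ 188); 188 − 144 = 44
take 34 (≤ 44); 44 − 34 = 10
take 8 (≤ 10); 10 − 8 = 2
take 2 (≤ 2); 2 − 2 = 0
So 565 = 377 + 144 + 34 + 8 + 2, with no two terms consecutive in the sequence.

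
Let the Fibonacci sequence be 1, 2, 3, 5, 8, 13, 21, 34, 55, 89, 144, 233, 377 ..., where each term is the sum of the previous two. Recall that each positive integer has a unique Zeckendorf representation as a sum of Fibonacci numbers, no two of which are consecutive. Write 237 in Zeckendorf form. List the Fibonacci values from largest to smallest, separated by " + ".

233 + 3 + 1

largest Fibonacci ≤ 237 is 233; 237 − 233 = 4
largest Fibonacci ≤ 4 is 3; 4 − 3 = 1
largest Fibonacci ≤ 1 is 1; 1 − 1 = 0
So 237 = 233 + 3 + 1, with no two terms consecutive in the sequence.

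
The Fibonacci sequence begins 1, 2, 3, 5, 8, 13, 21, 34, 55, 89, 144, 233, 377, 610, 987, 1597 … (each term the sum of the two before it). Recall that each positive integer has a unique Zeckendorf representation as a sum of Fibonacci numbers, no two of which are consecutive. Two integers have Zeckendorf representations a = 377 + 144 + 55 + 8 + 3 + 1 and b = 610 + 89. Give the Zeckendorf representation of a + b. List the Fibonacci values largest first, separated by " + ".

The two numbers are 588 and 699, so their sum is 1287.
Repeatedly subtract the largest Fibonacci number that fits:
1287: greatest Fibonacci not exceeding it is 987, leaving 300
300: greatest Fibonacci not exceeding it is 233, leaving 67
67: greatest Fibonacci not exceeding it is 55, leaving 12
12: greatest Fibonacci not exceeding it is 8, leaving 4
4: greatest Fibonacci not exceeding it is 3, leaving 1
1: greatest Fibonacci not exceeding it is 1, leaving 0

987 + 233 + 55 + 8 + 3 + 1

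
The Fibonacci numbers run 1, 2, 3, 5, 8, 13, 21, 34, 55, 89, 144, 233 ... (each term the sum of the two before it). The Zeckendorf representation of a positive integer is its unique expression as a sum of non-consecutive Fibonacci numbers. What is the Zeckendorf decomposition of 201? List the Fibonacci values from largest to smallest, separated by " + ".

144 + 55 + 2

Repeatedly subtract the largest Fibonacci number that fits:
largest Fibonacci ≤ 201 is 144; 201 − 144 = 57
largest Fibonacci ≤ 57 is 55; 57 − 55 = 2
largest Fibonacci ≤ 2 is 2; 2 − 2 = 0
So 201 = 144 + 55 + 2, with no two terms consecutive in the sequence.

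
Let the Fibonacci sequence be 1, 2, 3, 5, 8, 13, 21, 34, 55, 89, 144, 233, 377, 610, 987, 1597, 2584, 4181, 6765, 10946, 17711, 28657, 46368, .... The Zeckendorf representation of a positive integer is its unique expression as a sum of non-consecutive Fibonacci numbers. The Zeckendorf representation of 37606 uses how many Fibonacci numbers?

Greedy algorithm:
largest Fibonacci ≤ 37606 is 28657; 37606 − 28657 = 8949
largest Fibonacci ≤ 8949 is 6765; 8949 − 6765 = 2184
largest Fibonacci ≤ 2184 is 1597; 2184 − 1597 = 587
largest Fibonacci ≤ 587 is 377; 587 − 377 = 210
largest Fibonacci ≤ 210 is 144; 210 − 144 = 66
largest Fibonacci ≤ 66 is 55; 66 − 55 = 11
largest Fibonacci ≤ 11 is 8; 11 − 8 = 3
largest Fibonacci ≤ 3 is 3; 3 − 3 = 0
37606 = 28657 + 6765 + 1597 + 377 + 144 + 55 + 8 + 3, which has 8 terms.

8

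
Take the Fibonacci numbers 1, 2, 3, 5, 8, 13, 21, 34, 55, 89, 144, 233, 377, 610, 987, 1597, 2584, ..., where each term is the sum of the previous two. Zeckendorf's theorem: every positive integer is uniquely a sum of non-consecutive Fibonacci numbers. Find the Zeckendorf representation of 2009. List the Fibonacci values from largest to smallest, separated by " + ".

1597 + 377 + 34 + 1

Greedily peel off the largest Fibonacci term at each step:
largest Fibonacci ≤ 2009 is 1597; 2009 − 1597 = 412
largest Fibonacci ≤ 412 is 377; 412 − 377 = 35
largest Fibonacci ≤ 35 is 34; 35 − 34 = 1
largest Fibonacci ≤ 1 is 1; 1 − 1 = 0
So 2009 = 1597 + 377 + 34 + 1, with no two terms consecutive in the sequence.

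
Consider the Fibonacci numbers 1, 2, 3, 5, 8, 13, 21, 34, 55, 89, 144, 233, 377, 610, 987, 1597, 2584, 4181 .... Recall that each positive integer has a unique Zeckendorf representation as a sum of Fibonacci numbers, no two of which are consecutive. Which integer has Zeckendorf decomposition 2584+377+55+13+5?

3034

2584+377+55+13+5 = 3034.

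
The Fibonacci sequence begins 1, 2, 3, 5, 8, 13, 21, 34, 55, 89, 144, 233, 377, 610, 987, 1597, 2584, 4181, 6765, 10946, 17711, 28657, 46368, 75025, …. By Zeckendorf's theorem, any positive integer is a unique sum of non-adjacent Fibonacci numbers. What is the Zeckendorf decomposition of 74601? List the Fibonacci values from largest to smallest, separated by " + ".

46368 + 17711 + 6765 + 2584 + 987 + 144 + 34 + 8

46368 ≤ 74601 < 75025, so take 46368; remainder 28233
17711 ≤ 28233 < 28657, so take 17711; remainder 10522
6765 ≤ 10522 < 10946, so take 6765; remainder 3757
2584 ≤ 3757 < 4181, so take 2584; remainder 1173
987 ≤ 1173 < 1597, so take 987; remainder 186
144 ≤ 186 < 233, so take 144; remainder 42
34 ≤ 42 < 55, so take 34; remainder 8
8 ≤ 8 < 13, so take 8; remainder 0
So 74601 = 46368 + 17711 + 6765 + 2584 + 987 + 144 + 34 + 8, with no two terms consecutive in the sequence.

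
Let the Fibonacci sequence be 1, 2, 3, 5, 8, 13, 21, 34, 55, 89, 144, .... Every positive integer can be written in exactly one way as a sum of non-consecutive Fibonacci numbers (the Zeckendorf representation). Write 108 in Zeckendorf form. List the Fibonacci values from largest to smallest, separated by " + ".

Greedy algorithm:
89 ≤ 108 < 144, so take 89; remainder 19
13 ≤ 19 < 21, so take 13; remainder 6
5 ≤ 6 < 8, so take 5; remainder 1
1 ≤ 1 < 2, so take 1; remainder 0
So 108 = 89 + 13 + 5 + 1, with no two terms consecutive in the sequence.

89 + 13 + 5 + 1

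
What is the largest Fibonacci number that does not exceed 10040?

6765 ≤ 10040 < 10946, so the largest Fibonacci number not exceeding 10040 is 6765.

6765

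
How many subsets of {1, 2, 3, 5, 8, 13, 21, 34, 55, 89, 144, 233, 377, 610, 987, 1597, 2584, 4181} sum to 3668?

Starting from the Zeckendorf form and repeatedly splitting a term F_k into F_{k−1} + F_{k−2} (when neither is already used) reaches every representation.
3668 = 2584+987+89+8 = 2584+987+89+5+3 = 2584+987+55+34+8 = … (42 more), for 45 in all.

45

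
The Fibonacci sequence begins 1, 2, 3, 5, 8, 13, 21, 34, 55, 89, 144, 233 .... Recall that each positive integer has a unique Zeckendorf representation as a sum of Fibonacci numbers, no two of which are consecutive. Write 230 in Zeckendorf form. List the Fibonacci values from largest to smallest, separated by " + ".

144 ≤ 230 < 233, so take 144; remainder 86
55 ≤ 86 < 89, so take 55; remainder 31
21 ≤ 31 < 34, so take 21; remainder 10
8 ≤ 10 < 13, so take 8; remainder 2
2 ≤ 2 < 3, so take 2; remainder 0
So 230 = 144 + 55 + 21 + 8 + 2, with no two terms consecutive in the sequence.

144 + 55 + 21 + 8 + 2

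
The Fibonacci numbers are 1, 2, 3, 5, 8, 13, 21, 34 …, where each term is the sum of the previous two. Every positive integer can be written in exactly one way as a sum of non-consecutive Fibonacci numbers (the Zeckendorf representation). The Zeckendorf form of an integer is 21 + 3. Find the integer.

24

21 + 3 = 24.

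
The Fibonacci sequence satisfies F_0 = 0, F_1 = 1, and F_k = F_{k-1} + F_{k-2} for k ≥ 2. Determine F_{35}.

Iterating the recurrence up to F_{27} = 196418 and F_{26} = 121393:
F_{28} = F_{27} + F_{26} = 196418 + 121393 = 317811
F_{29} = F_{28} + F_{27} = 317811 + 196418 = 514229
F_{30} = F_{29} + F_{28} = 514229 + 317811 = 832040
F_{31} = F_{30} + F_{29} = 832040 + 514229 = 1346269
F_{32} = F_{31} + F_{30} = 1346269 + 832040 = 2178309
F_{33} = F_{32} + F_{31} = 2178309 + 1346269 = 3524578
F_{34} = F_{33} + F_{32} = 3524578 + 2178309 = 5702887
F_{35} = F_{34} + F_{33} = 5702887 + 3524578 = 9227465

9227465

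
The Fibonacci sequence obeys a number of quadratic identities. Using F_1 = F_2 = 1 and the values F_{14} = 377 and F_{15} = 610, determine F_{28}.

317811

By the doubling identity F_{2k} = F_k(2F_{k+1} − F_k): F_{28} = 377·(2·610 − 377) = 377·843 = 317811.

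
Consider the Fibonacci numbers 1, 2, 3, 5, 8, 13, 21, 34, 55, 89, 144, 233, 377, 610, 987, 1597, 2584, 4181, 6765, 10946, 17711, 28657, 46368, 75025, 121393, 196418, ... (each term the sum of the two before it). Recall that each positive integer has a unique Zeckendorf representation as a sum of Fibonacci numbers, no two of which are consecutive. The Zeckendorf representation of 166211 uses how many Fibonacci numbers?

7

Greedily peel off the largest Fibonacci term at each step:
166211 − 121393 = 44818
44818 − 28657 = 16161
16161 − 10946 = 5215
5215 − 4181 = 1034
1034 − 987 = 47
47 − 34 = 13
13 − 13 = 0
166211 = 121393 + 28657 + 10946 + 4181 + 987 + 34 + 13, which has 7 terms.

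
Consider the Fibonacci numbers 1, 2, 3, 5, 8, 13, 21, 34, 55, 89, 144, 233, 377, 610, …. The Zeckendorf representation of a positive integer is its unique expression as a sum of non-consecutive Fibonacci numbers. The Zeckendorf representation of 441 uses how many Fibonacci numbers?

4

Greedy algorithm:
441 − 377 = 64
64 − 55 = 9
9 − 8 = 1
1 − 1 = 0
441 = 377 + 55 + 8 + 1, which has 4 terms.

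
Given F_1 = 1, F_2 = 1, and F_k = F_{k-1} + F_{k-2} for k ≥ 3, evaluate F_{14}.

377

Iterating the recurrence up to F_{7} = 13 and F_{6} = 8:
F_{8} = F_{7} + F_{6} = 13 + 8 = 21
F_{9} = F_{8} + F_{7} = 21 + 13 = 34
F_{10} = F_{9} + F_{8} = 34 + 21 = 55
F_{11} = F_{10} + F_{9} = 55 + 34 = 89
F_{12} = F_{11} + F_{10} = 89 + 55 = 144
F_{13} = F_{12} + F_{11} = 144 + 89 = 233
F_{14} = F_{13} + F_{12} = 233 + 144 = 377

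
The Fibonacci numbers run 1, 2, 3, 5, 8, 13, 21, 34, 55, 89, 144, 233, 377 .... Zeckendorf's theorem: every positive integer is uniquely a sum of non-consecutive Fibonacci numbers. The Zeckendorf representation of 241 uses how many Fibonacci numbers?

largest Fibonacci ≤ 241 is 233; 241 − 233 = 8
largest Fibonacci ≤ 8 is 8; 8 − 8 = 0
241 = 233 + 8, which has 2 terms.

2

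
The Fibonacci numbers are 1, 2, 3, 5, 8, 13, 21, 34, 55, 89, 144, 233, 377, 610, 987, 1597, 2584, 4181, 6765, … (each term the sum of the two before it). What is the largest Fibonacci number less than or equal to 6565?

4181

4181 ≤ 6565 < 6765, so the largest Fibonacci number not exceeding 6565 is 4181.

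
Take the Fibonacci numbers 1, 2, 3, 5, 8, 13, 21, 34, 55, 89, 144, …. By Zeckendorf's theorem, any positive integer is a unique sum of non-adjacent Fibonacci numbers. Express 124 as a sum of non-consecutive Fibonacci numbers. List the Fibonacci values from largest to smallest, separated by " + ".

89 + 34 + 1

Repeatedly subtract the largest Fibonacci number that fits:
take 89 (≤ 124); 124 − 89 = 35
take 34 (≤ 35); 35 − 34 = 1
take 1 (≤ 1); 1 − 1 = 0
So 124 = 89 + 34 + 1, with no two terms consecutive in the sequence.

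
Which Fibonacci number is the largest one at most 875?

610 ≤ 875 < 987, so the largest Fibonacci number not exceeding 875 is 610.

610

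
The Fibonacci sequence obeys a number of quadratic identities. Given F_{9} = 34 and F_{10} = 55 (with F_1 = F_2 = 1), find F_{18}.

By the doubling identity F_{2k} = F_k(2F_{k+1} − F_k): F_{18} = 34·(2·55 − 34) = 34·76 = 2584.

2584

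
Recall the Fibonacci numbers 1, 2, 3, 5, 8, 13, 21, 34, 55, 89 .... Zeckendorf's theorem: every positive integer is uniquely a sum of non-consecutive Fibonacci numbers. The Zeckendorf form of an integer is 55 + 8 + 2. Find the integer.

65

55 + 8 + 2 = 65.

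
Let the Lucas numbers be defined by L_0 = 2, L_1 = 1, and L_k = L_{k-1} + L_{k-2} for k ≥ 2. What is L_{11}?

199

Iterating the recurrence up to L_{5} = 11 and L_{4} = 7:
L_{6} = L_{5} + L_{4} = 11 + 7 = 18
L_{7} = L_{6} + L_{5} = 18 + 11 = 29
L_{8} = L_{7} + L_{6} = 29 + 18 = 47
L_{9} = L_{8} + L_{7} = 47 + 29 = 76
L_{10} = L_{9} + L_{8} = 76 + 47 = 123
L_{11} = L_{10} + L_{9} = 123 + 76 = 199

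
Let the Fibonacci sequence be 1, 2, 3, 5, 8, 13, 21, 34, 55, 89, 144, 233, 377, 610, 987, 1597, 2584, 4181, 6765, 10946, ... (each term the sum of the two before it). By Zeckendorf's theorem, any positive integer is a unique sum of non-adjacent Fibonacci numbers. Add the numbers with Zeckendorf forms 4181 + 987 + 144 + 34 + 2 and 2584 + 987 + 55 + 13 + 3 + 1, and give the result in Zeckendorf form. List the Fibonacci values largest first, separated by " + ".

6765 + 1597 + 610 + 13 + 5 + 1

The two numbers are 5348 and 3643, so their sum is 8991.
8991 − 6765 = 2226
2226 − 1597 = 629
629 − 610 = 19
19 − 13 = 6
6 − 5 = 1
1 − 1 = 0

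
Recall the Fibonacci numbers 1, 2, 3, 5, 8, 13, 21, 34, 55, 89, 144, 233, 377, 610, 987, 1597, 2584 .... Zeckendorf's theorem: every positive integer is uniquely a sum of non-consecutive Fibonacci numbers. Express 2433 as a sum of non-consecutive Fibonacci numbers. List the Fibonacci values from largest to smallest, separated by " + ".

largest Fibonacci ≤ 2433 is 1597; 2433 − 1597 = 836
largest Fibonacci ≤ 836 is 610; 836 − 610 = 226
largest Fibonacci ≤ 226 is 144; 226 − 144 = 82
largest Fibonacci ≤ 82 is 55; 82 − 55 = 27
largest Fibonacci ≤ 27 is 21; 27 − 21 = 6
largest Fibonacci ≤ 6 is 5; 6 − 5 = 1
largest Fibonacci ≤ 1 is 1; 1 − 1 = 0
So 2433 = 1597 + 610 + 144 + 55 + 21 + 5 + 1, with no two terms consecutive in the sequence.

1597 + 610 + 144 + 55 + 21 + 5 + 1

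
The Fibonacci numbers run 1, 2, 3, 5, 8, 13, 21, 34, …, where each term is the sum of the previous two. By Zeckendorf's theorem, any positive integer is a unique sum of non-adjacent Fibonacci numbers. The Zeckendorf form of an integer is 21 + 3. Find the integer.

21 + 3 = 24.

24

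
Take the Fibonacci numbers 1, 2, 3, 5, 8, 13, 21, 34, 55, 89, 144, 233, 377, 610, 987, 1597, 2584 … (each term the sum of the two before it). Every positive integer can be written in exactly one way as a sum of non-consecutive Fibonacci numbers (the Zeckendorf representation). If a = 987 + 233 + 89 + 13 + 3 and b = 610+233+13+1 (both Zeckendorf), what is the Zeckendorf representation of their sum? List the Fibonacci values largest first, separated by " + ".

1597 + 377 + 144 + 55 + 8 + 1

The two numbers are 1325 and 857, so their sum is 2182.
Greedily peel off the largest Fibonacci term at each step:
2182 − 1597 = 585
585 − 377 = 208
208 − 144 = 64
64 − 55 = 9
9 − 8 = 1
1 − 1 = 0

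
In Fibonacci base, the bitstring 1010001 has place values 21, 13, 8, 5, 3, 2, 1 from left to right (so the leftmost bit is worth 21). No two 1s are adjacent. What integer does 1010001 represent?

Summing the place values of the 1 bits: 21 + 8 + 1 = 30.

30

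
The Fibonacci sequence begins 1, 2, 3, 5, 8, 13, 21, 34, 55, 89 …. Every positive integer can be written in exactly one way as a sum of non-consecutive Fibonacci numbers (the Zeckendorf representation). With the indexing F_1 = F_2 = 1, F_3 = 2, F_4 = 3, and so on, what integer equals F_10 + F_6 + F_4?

66

F_10 + F_6 + F_4 = 55 + 8 + 3 = 66.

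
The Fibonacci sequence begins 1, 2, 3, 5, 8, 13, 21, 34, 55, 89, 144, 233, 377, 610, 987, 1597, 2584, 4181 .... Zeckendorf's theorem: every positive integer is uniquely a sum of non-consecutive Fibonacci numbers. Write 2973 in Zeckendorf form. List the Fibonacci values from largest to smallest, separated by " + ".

2584 + 377 + 8 + 3 + 1

Repeatedly subtract the largest Fibonacci number that fits:
subtract 2584 from 2973: 389 remains
subtract 377 from 389: 12 remains
subtract 8 from 12: 4 remains
subtract 3 from 4: 1 remains
subtract 1 from 1: 0 remains
So 2973 = 2584 + 377 + 8 + 3 + 1, with no two terms consecutive in the sequence.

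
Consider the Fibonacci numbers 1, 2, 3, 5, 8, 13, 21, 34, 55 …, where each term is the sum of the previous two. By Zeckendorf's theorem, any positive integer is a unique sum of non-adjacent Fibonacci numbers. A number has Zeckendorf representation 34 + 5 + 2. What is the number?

41

34 + 5 + 2 = 41.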